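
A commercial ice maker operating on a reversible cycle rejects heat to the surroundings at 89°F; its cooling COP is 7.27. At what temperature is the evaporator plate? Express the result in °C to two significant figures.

-5.2 °C

For a Carnot refrigerator COP_R = T_C/(T_H − T_C), so T_C = COP·T_H/(1 + COP).
With T_H = 304.82 K, T_C = 7.27 × 304.82/8.270 = 267.96 K.
Converting, 267.96 K = -5.19°C.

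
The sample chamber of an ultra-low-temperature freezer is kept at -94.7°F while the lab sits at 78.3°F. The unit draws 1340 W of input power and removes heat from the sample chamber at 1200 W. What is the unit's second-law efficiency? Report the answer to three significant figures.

0.424

COP_actual = Q̇_C/Ẇ = 1200/1340 = 0.8955.
In absolute terms T_C = 202.76 K and T_H = 298.87 K, so ΔT = 96.11 K.
COP_Carnot = T_C/ΔT = 202.76/96.11 = 2.110.
η_II = COP_actual/COP_Carnot = 0.8955/2.110 = 0.4245.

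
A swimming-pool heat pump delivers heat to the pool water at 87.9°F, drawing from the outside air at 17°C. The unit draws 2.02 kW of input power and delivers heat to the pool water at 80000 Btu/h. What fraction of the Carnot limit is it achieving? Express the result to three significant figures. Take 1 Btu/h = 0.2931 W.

Converting, Q̇_H = 80000 Btu/h = 23.45 kW, so COP_actual = Q̇_H/Ẇ = 23.45/2.020 = 11.61.
In absolute terms T_C = 290.15 K and T_H = 304.21 K, so ΔT = 14.06 K.
COP_Carnot = T_H/ΔT = 304.21/14.06 = 21.64.
η_II = COP_actual/COP_Carnot = 11.61/21.64 = 0.5363.

0.536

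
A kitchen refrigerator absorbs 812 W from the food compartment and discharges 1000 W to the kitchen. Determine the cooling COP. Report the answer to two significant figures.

The first law gives Q̇_H = Q̇_C + Ẇ, so the three rates are Q̇_C = 812.0, Q̇_H = 1000, Ẇ = 188.0 W.
COP_R = Q̇_C/Ẇ = 812.0/188.0 = 4.319.

4.3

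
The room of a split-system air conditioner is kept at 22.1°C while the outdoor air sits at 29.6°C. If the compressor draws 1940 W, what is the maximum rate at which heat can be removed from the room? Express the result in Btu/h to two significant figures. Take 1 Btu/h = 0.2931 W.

260000 Btu/h

In absolute terms T_C = 295.25 K and T_H = 302.75 K, so ΔT = 7.500 K.
COP_Carnot = T_C/ΔT = 295.25/7.500 = 39.37.
Q̇_max = COP_Carnot × Ẇ = 39.37 × 1940 W = 76370 W = 260600 Btu/h.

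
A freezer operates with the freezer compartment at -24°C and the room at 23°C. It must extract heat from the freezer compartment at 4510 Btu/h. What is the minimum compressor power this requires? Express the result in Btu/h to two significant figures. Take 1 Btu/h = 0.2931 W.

850 Btu/h

In absolute terms T_C = 249.15 K and T_H = 296.15 K, so ΔT = 47.00 K.
COP_Carnot = T_C/ΔT = 249.15/47.00 = 5.301.
Ẇ_min = Q̇/COP_Carnot = 4510/5.301 = 850.8 Btu/h.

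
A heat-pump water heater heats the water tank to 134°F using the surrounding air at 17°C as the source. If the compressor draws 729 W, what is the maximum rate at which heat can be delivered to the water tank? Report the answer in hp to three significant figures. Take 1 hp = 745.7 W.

In absolute terms T_C = 290.15 K and T_H = 329.82 K, so ΔT = 39.67 K.
COP_Carnot = T_H/ΔT = 329.82/39.67 = 8.315.
Q̇_max = COP_Carnot × Ẇ = 8.315 × 729.0 W = 6061 W = 8.128 hp.

8.13 hp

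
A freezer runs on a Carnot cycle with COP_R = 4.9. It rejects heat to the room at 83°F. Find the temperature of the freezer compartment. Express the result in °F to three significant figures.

For a Carnot refrigerator COP_R = T_C/(T_H − T_C), so T_C = COP·T_H/(1 + COP).
With T_H = 301.48 K, T_C = 4.9 × 301.48/5.900 = 250.38 K.
Converting, 250.38 K = -8.98°F.

-8.98 °F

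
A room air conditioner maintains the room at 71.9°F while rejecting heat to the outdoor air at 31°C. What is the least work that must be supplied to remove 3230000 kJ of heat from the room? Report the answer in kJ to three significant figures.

96600 kJ

In absolute terms T_C = 295.32 K and T_H = 304.15 K, so ΔT = 8.833 K.
The reversible limit is COP_R = T_C/ΔT = 33.43, so W_min = Q_C/COP = Q_C·ΔT/T_C.
W_min = 3230000 × 8.833/295.32 = 96610 kJ.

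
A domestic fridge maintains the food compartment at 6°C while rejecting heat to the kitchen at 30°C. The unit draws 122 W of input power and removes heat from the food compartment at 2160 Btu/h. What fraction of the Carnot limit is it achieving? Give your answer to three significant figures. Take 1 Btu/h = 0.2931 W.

Converting, Q̇_C = 2160 Btu/h = 633.1 W, so COP_actual = Q̇_C/Ẇ = 633.1/122.0 = 5.189.
In absolute terms T_C = 279.15 K and T_H = 303.15 K, so ΔT = 24.00 K.
COP_Carnot = T_C/ΔT = 279.15/24.00 = 11.63.
η_II = COP_actual/COP_Carnot = 5.189/11.63 = 0.4462.

0.446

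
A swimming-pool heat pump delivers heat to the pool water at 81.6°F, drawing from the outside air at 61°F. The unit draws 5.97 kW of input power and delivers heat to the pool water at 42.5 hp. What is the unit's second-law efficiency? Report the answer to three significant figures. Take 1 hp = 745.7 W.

0.202

Converting, Q̇_H = 42.50 hp = 31.69 kW, so COP_actual = Q̇_H/Ẇ = 31.69/5.970 = 5.309.
In absolute terms T_C = 289.26 K and T_H = 300.71 K, so ΔT = 11.44 K.
COP_Carnot = T_H/ΔT = 300.71/11.44 = 26.28.
η_II = COP_actual/COP_Carnot = 5.309/26.28 = 0.2020.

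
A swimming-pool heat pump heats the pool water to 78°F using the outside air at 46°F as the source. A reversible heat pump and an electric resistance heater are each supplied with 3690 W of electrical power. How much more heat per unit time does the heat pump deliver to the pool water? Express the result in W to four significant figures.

58310 W

In absolute terms T_C = 280.93 K and T_H = 298.71 K, so ΔT = 17.78 K.
COP_Carnot = T_H/ΔT = 298.71/17.78 = 16.80.
The heat pump delivers Q̇_H = COP × Ẇ = 62000 W; the resistance heater delivers Ẇ = 3690 W.
Extra = (COP − 1)·Ẇ = 58310 W.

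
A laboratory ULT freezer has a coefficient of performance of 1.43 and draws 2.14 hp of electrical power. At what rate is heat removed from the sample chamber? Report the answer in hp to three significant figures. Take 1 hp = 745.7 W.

Q̇_C = COP × Ẇ = 1.43 × 2.140 = 3.060 hp.

3.06 hp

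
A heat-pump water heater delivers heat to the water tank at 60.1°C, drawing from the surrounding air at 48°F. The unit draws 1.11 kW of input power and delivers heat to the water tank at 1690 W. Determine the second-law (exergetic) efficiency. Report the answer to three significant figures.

Converting, Q̇_H = 1690 W = 1.690 kW, so COP_actual = Q̇_H/Ẇ = 1.690/1.110 = 1.523.
In absolute terms T_C = 282.04 K and T_H = 333.25 K, so ΔT = 51.21 K.
COP_Carnot = T_H/ΔT = 333.25/51.21 = 6.507.
η_II = COP_actual/COP_Carnot = 1.523/6.507 = 0.2340.

0.234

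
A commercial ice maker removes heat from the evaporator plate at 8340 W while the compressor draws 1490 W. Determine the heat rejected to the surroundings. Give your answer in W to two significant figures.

9800 W

For a cyclic device the first law requires Q̇_H = Q̇_C + Ẇ.
Q̇_H = Q̇_C + Ẇ = 9830 W.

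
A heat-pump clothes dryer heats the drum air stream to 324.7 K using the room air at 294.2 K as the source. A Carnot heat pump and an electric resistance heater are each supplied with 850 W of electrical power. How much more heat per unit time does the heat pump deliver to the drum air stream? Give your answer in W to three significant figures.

The reservoir spacing is ΔT = 324.7 − 294.2 = 30.50 K.
COP_Carnot = T_H/ΔT = 324.70/30.50 = 10.65.
The heat pump delivers Q̇_H = COP × Ẇ = 9049 W; the resistance heater delivers Ẇ = 850.0 W.
Extra = (COP − 1)·Ẇ = 8199 W.

8200 W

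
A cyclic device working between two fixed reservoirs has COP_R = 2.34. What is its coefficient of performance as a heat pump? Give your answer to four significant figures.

3.340

The first law on one cycle gives Q_H = Q_C + W, so Q_H/W = Q_C/W + 1.
COP_HP = COP_R + 1 = 2.34 + 1 = 3.34.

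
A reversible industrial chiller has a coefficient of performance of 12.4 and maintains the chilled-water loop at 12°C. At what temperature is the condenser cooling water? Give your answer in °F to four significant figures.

94.99 °F

COP_R = T_C/(T_H − T_C) gives T_H − T_C = T_C/COP.
With T_C = 285.15 K, T_H = 285.15 × (1 + 1/12.4) = 308.15 K.
Converting, 308.15 K = 94.99°F.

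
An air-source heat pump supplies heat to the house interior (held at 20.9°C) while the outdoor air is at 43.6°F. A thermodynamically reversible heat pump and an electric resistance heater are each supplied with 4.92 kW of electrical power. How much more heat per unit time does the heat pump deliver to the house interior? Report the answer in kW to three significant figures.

95.2 kW

In absolute terms T_C = 279.59 K and T_H = 294.05 K, so ΔT = 14.46 K.
COP_Carnot = T_H/ΔT = 294.05/14.46 = 20.34.
The heat pump delivers Q̇_H = COP × Ẇ = 100.1 kW; the resistance heater delivers Ẇ = 4.920 kW.
Extra = (COP − 1)·Ẇ = 95.16 kW.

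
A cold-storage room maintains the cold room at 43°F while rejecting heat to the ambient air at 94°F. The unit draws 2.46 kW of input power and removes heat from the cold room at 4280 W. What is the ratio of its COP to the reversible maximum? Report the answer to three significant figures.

0.177

Converting, Q̇_C = 4280 W = 4.280 kW, so COP_actual = Q̇_C/Ẇ = 4.280/2.460 = 1.740.
In absolute terms T_C = 279.26 K and T_H = 307.59 K, so ΔT = 28.33 K.
COP_Carnot = T_C/ΔT = 279.26/28.33 = 9.856.
η_II = COP_actual/COP_Carnot = 1.740/9.856 = 0.1765.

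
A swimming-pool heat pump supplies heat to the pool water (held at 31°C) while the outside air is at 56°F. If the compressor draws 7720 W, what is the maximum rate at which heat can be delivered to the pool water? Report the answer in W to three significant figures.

133000 W

In absolute terms T_C = 286.48 K and T_H = 304.15 K, so ΔT = 17.67 K.
COP_Carnot = T_H/ΔT = 304.15/17.67 = 17.22.
Q̇_max = COP_Carnot × Ẇ = 17.22 × 7720 W = 132900 W.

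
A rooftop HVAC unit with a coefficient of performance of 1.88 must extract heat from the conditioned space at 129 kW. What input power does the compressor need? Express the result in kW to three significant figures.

68.6 kW

Ẇ = Q̇_C/COP = 129.0/1.88 = 68.62 kW.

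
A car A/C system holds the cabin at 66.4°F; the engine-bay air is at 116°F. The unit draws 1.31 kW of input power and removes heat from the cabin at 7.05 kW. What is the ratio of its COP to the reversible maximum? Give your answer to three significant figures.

0.507

COP_actual = Q̇_C/Ẇ = 7.050/1.310 = 5.382.
In absolute terms T_C = 292.26 K and T_H = 319.82 K, so ΔT = 27.56 K.
COP_Carnot = T_C/ΔT = 292.26/27.56 = 10.61.
η_II = COP_actual/COP_Carnot = 5.382/10.61 = 0.5074.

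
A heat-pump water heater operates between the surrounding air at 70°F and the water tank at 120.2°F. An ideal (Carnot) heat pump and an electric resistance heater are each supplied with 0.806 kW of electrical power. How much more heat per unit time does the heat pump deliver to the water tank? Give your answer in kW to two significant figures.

8.5 kW

In absolute terms T_C = 294.26 K and T_H = 322.15 K, so ΔT = 27.89 K.
COP_Carnot = T_H/ΔT = 322.15/27.89 = 11.55.
The heat pump delivers Q̇_H = COP × Ẇ = 9.310 kW; the resistance heater delivers Ẇ = 0.8060 kW.
Extra = (COP − 1)·Ẇ = 8.504 kW.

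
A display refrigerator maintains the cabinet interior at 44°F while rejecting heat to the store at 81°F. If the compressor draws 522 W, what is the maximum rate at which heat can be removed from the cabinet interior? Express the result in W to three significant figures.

7110 W

In absolute terms T_C = 279.82 K and T_H = 300.37 K, so ΔT = 20.56 K.
COP_Carnot = T_C/ΔT = 279.82/20.56 = 13.61.
Q̇_max = COP_Carnot × Ẇ = 13.61 × 522.0 W = 7106 W.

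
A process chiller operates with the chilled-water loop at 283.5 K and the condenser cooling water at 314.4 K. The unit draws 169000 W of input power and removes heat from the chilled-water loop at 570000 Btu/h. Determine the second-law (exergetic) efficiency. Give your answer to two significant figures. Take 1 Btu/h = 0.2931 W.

Converting, Q̇_C = 570000 Btu/h = 167100 W, so COP_actual = Q̇_C/Ẇ = 167100/169000 = 0.9886.
The reservoir spacing is ΔT = 314.4 − 283.5 = 30.90 K.
COP_Carnot = T_C/ΔT = 283.50/30.90 = 9.175.
η_II = COP_actual/COP_Carnot = 0.9886/9.175 = 0.1077.

0.11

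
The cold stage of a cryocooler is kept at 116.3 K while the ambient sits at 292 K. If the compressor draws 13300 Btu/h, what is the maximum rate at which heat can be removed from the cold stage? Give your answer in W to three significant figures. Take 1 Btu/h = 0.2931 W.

2580 W

The reservoir spacing is ΔT = 292 − 116.3 = 175.7 K.
COP_Carnot = T_C/ΔT = 116.30/175.7 = 0.6619.
Q̇_max = COP_Carnot × Ẇ = 0.6619 × 13300 Btu/h = 8804 Btu/h = 2580 W.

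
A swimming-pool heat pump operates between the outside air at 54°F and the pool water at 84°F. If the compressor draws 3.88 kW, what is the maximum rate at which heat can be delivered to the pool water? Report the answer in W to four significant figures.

In absolute terms T_C = 285.37 K and T_H = 302.04 K, so ΔT = 16.67 K.
COP_Carnot = T_H/ΔT = 302.04/16.67 = 18.12.
Q̇_max = COP_Carnot × Ẇ = 18.12 × 3.880 kW = 70.31 kW = 70310 W.

70310 W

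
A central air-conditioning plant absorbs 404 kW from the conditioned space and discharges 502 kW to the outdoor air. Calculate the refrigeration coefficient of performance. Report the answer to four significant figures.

The first law gives Q̇_H = Q̇_C + Ẇ, so the three rates are Q̇_C = 404.0, Q̇_H = 502.0, Ẇ = 98.00 kW.
COP_R = Q̇_C/Ẇ = 404.0/98.00 = 4.122.

4.122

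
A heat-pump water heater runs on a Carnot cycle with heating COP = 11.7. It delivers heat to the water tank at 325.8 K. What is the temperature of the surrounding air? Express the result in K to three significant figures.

COP_HP = T_H/(T_H − T_C) gives T_H − T_C = T_H/COP.
With T_H = 325.80 K, T_C = 325.80 × (1 − 1/11.7) = 297.95 K.

298 K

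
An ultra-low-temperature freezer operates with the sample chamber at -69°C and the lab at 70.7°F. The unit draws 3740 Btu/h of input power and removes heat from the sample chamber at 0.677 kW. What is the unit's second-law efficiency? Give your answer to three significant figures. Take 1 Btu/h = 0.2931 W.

0.274

Converting, Q̇_C = 0.6770 kW = 2310 Btu/h, so COP_actual = Q̇_C/Ẇ = 2310/3740 = 0.6176.
In absolute terms T_C = 204.15 K and T_H = 294.65 K, so ΔT = 90.50 K.
COP_Carnot = T_C/ΔT = 204.15/90.50 = 2.256.
η_II = COP_actual/COP_Carnot = 0.6176/2.256 = 0.2738.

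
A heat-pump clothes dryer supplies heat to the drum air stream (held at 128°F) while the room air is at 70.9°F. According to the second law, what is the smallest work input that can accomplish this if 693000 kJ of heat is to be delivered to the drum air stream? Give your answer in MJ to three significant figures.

67.3 MJ

In absolute terms T_C = 294.76 K and T_H = 326.48 K, so ΔT = 31.72 K.
The reversible limit is COP_HP = T_H/ΔT = 10.29, so W_min = Q_H/COP = Q_H·ΔT/T_H.
W_min = 693000 × 31.72/326.48 = 67330 kJ = 67.33 MJ.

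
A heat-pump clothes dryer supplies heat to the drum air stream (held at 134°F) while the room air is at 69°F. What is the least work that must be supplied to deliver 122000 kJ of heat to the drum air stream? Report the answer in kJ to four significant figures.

In absolute terms T_C = 293.71 K and T_H = 329.82 K, so ΔT = 36.11 K.
The reversible limit is COP_HP = T_H/ΔT = 9.133, so W_min = Q_H/COP = Q_H·ΔT/T_H.
W_min = 122000 × 36.11/329.82 = 13360 kJ.

13360 kJ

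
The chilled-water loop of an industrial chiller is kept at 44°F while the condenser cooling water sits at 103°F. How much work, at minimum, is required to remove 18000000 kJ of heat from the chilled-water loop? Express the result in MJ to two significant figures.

In absolute terms T_C = 279.82 K and T_H = 312.59 K, so ΔT = 32.78 K.
The reversible limit is COP_R = T_C/ΔT = 8.537, so W_min = Q_C/COP = Q_C·ΔT/T_C.
W_min = 18000000 × 32.78/279.82 = 2109000 kJ = 2109 MJ.

2100 MJ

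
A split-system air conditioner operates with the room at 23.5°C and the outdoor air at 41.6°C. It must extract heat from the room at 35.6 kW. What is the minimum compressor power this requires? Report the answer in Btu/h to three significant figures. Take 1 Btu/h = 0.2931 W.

7410 Btu/h

In absolute terms T_C = 296.65 K and T_H = 314.75 K, so ΔT = 18.10 K.
COP_Carnot = T_C/ΔT = 296.65/18.10 = 16.39.
Ẇ_min = Q̇/COP_Carnot = 35.60/16.39 = 2.172 kW = 7411 Btu/h.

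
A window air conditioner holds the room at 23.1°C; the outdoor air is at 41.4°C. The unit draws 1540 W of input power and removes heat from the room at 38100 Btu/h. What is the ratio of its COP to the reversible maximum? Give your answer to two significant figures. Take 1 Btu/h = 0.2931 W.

Converting, Q̇_C = 38100 Btu/h = 11170 W, so COP_actual = Q̇_C/Ẇ = 11170/1540 = 7.251.
In absolute terms T_C = 296.25 K and T_H = 314.55 K, so ΔT = 18.30 K.
COP_Carnot = T_C/ΔT = 296.25/18.30 = 16.19.
η_II = COP_actual/COP_Carnot = 7.251/16.19 = 0.4479.

0.45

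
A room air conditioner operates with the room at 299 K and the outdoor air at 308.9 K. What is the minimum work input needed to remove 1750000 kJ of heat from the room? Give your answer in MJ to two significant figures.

58 MJ

The reservoir spacing is ΔT = 308.9 − 299 = 9.900 K.
The reversible limit is COP_R = T_C/ΔT = 30.20, so W_min = Q_C/COP = Q_C·ΔT/T_C.
W_min = 1750000 × 9.900/299.00 = 57940 kJ = 57.94 MJ.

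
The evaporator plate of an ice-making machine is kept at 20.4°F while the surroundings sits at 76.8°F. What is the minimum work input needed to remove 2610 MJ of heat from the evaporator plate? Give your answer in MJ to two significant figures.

310 MJ

In absolute terms T_C = 266.71 K and T_H = 298.04 K, so ΔT = 31.33 K.
The reversible limit is COP_R = T_C/ΔT = 8.512, so W_min = Q_C/COP = Q_C·ΔT/T_C.
W_min = 2610 × 31.33/266.71 = 306.6 MJ.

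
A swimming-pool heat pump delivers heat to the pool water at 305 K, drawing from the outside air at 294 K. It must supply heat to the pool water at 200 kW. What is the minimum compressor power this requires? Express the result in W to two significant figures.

7200 W

The reservoir spacing is ΔT = 305 − 294 = 11.00 K.
COP_Carnot = T_H/ΔT = 305.00/11.00 = 27.73.
Ẇ_min = Q̇/COP_Carnot = 200.0/27.73 = 7.213 kW = 7213 W.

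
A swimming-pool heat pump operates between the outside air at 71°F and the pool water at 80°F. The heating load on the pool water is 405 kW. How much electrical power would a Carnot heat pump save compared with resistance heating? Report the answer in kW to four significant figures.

398.2 kW

In absolute terms T_C = 294.82 K and T_H = 299.82 K, so ΔT = 5.000 K.
COP_Carnot = T_H/ΔT = 299.82/5.000 = 59.96.
Resistance heating needs Ẇ_res = Q̇_H = 405.0 kW; the reversible heat pump needs only Ẇ_hp = Q̇_H/COP = 6.754 kW.
Saving = 405.0 − 6.754 = 398.2 kW.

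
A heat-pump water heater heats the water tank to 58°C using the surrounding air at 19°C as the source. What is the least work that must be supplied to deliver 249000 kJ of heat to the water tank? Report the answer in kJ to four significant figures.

29330 kJ

In absolute terms T_C = 292.15 K and T_H = 331.15 K, so ΔT = 39.00 K.
The reversible limit is COP_HP = T_H/ΔT = 8.491, so W_min = Q_H/COP = Q_H·ΔT/T_H.
W_min = 249000 × 39.00/331.15 = 29330 kJ.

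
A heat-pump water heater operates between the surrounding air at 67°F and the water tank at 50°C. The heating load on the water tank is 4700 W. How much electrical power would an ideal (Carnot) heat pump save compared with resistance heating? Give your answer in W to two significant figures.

4300 W

In absolute terms T_C = 292.59 K and T_H = 323.15 K, so ΔT = 30.56 K.
COP_Carnot = T_H/ΔT = 323.15/30.56 = 10.58.
Resistance heating needs Ẇ_res = Q̇_H = 4700 W; the reversible heat pump needs only Ẇ_hp = Q̇_H/COP = 444.4 W.
Saving = 4700 − 444.4 = 4256 W.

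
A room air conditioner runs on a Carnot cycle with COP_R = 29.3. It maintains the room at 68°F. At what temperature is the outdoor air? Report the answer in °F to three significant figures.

COP_R = T_C/(T_H − T_C) gives T_H − T_C = T_C/COP.
With T_C = 293.15 K, T_H = 293.15 × (1 + 1/29.3) = 303.16 K.
Converting, 303.16 K = 86.01°F.

86.0 °F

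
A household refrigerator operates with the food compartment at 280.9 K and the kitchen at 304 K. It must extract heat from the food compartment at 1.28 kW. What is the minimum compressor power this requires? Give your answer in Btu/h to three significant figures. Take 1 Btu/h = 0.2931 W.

The reservoir spacing is ΔT = 304 − 280.9 = 23.10 K.
COP_Carnot = T_C/ΔT = 280.90/23.10 = 12.16.
Ẇ_min = Q̇/COP_Carnot = 1.280/12.16 = 0.1053 kW = 359.1 Btu/h.

359 Btu/h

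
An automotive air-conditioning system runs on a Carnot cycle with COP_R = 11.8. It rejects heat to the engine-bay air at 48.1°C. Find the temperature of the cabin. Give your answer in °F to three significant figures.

For a Carnot refrigerator COP_R = T_C/(T_H − T_C), so T_C = COP·T_H/(1 + COP).
With T_H = 321.25 K, T_C = 11.8 × 321.25/12.80 = 296.15 K.
Converting, 296.15 K = 73.40°F.

73.4 °F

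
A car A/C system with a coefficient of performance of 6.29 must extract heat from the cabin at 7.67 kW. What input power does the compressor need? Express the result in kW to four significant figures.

Ẇ = Q̇_C/COP = 7.670/6.29 = 1.219 kW.

1.219 kW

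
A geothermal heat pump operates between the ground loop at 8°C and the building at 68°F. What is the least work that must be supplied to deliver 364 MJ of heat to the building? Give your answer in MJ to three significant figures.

14.9 MJ

In absolute terms T_C = 281.15 K and T_H = 293.15 K, so ΔT = 12.00 K.
The reversible limit is COP_HP = T_H/ΔT = 24.43, so W_min = Q_H/COP = Q_H·ΔT/T_H.
W_min = 364.0 × 12.00/293.15 = 14.90 MJ.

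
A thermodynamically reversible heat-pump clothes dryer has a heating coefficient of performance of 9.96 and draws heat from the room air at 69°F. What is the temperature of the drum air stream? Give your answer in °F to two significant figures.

COP_HP = T_H/(T_H − T_C) rearranges to T_H = COP·T_C/(COP − 1).
With T_C = 293.71 K, T_H = 9.96 × 293.71/8.960 = 326.49 K.
Converting, 326.49 K = 128.00°F.

130 °F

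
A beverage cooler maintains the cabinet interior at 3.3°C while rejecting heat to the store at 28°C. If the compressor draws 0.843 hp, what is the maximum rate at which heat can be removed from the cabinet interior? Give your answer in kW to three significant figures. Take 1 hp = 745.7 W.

7.04 kW

In absolute terms T_C = 276.45 K and T_H = 301.15 K, so ΔT = 24.70 K.
COP_Carnot = T_C/ΔT = 276.45/24.70 = 11.19.
Q̇_max = COP_Carnot × Ẇ = 11.19 × 0.8430 hp = 9.435 hp = 7.036 kW.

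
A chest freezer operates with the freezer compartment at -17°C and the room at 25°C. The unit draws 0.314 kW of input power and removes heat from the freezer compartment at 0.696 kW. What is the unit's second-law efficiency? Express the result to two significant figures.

COP_actual = Q̇_C/Ẇ = 0.6960/0.3140 = 2.217.
In absolute terms T_C = 256.15 K and T_H = 298.15 K, so ΔT = 42.00 K.
COP_Carnot = T_C/ΔT = 256.15/42.00 = 6.099.
η_II = COP_actual/COP_Carnot = 2.217/6.099 = 0.3634.

0.36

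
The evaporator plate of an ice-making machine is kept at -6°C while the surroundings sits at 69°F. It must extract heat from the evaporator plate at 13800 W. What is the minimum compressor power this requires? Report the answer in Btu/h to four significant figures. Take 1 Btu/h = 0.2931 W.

4680 Btu/h

In absolute terms T_C = 267.15 K and T_H = 293.71 K, so ΔT = 26.56 K.
COP_Carnot = T_C/ΔT = 267.15/26.56 = 10.06.
Ẇ_min = Q̇/COP_Carnot = 13800/10.06 = 1372 W = 4680 Btu/h.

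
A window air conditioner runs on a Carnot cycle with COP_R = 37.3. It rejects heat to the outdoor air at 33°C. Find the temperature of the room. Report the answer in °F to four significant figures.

For a Carnot refrigerator COP_R = T_C/(T_H − T_C), so T_C = COP·T_H/(1 + COP).
With T_H = 306.15 K, T_C = 37.3 × 306.15/38.30 = 298.16 K.
Converting, 298.16 K = 77.01°F.

77.01 °F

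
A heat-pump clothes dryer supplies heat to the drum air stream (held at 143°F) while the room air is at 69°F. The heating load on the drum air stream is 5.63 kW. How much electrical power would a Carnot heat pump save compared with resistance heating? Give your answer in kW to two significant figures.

In absolute terms T_C = 293.71 K and T_H = 334.82 K, so ΔT = 41.11 K.
COP_Carnot = T_H/ΔT = 334.82/41.11 = 8.144.
Resistance heating needs Ẇ_res = Q̇_H = 5.630 kW; the reversible heat pump needs only Ẇ_hp = Q̇_H/COP = 0.6913 kW.
Saving = 5.630 − 0.6913 = 4.939 kW.

4.9 kW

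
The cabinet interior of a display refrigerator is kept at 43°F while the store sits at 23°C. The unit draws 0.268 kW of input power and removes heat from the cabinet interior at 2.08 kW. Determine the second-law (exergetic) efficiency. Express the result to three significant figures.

0.469

COP_actual = Q̇_C/Ẇ = 2.080/0.2680 = 7.761.
In absolute terms T_C = 279.26 K and T_H = 296.15 K, so ΔT = 16.89 K.
COP_Carnot = T_C/ΔT = 279.26/16.89 = 16.54.
η_II = COP_actual/COP_Carnot = 7.761/16.54 = 0.4694.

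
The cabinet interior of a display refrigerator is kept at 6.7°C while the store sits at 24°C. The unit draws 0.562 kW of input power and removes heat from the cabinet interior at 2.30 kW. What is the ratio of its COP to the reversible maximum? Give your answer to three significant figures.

COP_actual = Q̇_C/Ẇ = 2.300/0.5620 = 4.093.
In absolute terms T_C = 279.85 K and T_H = 297.15 K, so ΔT = 17.30 K.
COP_Carnot = T_C/ΔT = 279.85/17.30 = 16.18.
η_II = COP_actual/COP_Carnot = 4.093/16.18 = 0.2530.

0.253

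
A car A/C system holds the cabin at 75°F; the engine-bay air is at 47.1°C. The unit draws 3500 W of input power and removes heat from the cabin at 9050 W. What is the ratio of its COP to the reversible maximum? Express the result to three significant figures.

0.202

COP_actual = Q̇_C/Ẇ = 9050/3500 = 2.586.
In absolute terms T_C = 297.04 K and T_H = 320.25 K, so ΔT = 23.21 K.
COP_Carnot = T_C/ΔT = 297.04/23.21 = 12.80.
η_II = COP_actual/COP_Carnot = 2.586/12.80 = 0.2021.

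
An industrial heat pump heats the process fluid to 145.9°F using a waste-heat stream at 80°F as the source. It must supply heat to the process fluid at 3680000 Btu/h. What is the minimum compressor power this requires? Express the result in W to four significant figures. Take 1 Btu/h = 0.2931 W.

117400 W

In absolute terms T_C = 299.82 K and T_H = 336.43 K, so ΔT = 36.61 K.
COP_Carnot = T_H/ΔT = 336.43/36.61 = 9.189.
Ẇ_min = Q̇/COP_Carnot = 3680000/9.189 = 400500 Btu/h = 117400 W.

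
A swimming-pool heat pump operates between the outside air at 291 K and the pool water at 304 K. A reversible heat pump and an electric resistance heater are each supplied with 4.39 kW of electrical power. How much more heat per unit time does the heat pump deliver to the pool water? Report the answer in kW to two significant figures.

98 kW

The reservoir spacing is ΔT = 304 − 291 = 13.00 K.
COP_Carnot = T_H/ΔT = 304.00/13.00 = 23.38.
The heat pump delivers Q̇_H = COP × Ẇ = 102.7 kW; the resistance heater delivers Ẇ = 4.390 kW.
Extra = (COP − 1)·Ẇ = 98.27 kW.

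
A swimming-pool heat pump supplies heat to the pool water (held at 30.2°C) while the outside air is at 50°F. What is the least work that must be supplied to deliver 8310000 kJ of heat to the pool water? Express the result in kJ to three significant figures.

553000 kJ

In absolute terms T_C = 283.15 K and T_H = 303.35 K, so ΔT = 20.20 K.
The reversible limit is COP_HP = T_H/ΔT = 15.02, so W_min = Q_H/COP = Q_H·ΔT/T_H.
W_min = 8310000 × 20.20/303.35 = 553400 kJ.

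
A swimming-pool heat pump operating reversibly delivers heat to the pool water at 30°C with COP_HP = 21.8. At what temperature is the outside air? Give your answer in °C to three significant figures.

16.1 °C

COP_HP = T_H/(T_H − T_C) gives T_H − T_C = T_H/COP.
With T_H = 303.15 K, T_C = 303.15 × (1 − 1/21.8) = 289.24 K.
Converting, 289.24 K = 16.09°C.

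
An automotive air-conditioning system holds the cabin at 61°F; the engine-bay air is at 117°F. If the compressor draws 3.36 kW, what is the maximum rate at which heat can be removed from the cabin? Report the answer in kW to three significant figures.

31.2 kW

In absolute terms T_C = 289.26 K and T_H = 320.37 K, so ΔT = 31.11 K.
COP_Carnot = T_C/ΔT = 289.26/31.11 = 9.298.
Q̇_max = COP_Carnot × Ẇ = 9.298 × 3.360 kW = 31.24 kW.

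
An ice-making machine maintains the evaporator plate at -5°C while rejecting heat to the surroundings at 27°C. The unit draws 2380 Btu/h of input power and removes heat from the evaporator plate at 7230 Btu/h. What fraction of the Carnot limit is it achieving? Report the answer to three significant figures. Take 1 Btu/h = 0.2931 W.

0.363

COP_actual = Q̇_C/Ẇ = 7230/2380 = 3.038.
In absolute terms T_C = 268.15 K and T_H = 300.15 K, so ΔT = 32.00 K.
COP_Carnot = T_C/ΔT = 268.15/32.00 = 8.380.
η_II = COP_actual/COP_Carnot = 3.038/8.380 = 0.3625.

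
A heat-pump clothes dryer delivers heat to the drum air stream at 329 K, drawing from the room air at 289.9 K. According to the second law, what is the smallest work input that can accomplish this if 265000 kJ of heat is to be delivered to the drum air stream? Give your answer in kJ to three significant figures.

31500 kJ

The reservoir spacing is ΔT = 329 − 289.9 = 39.10 K.
The reversible limit is COP_HP = T_H/ΔT = 8.414, so W_min = Q_H/COP = Q_H·ΔT/T_H.
W_min = 265000 × 39.10/329.00 = 31490 kJ.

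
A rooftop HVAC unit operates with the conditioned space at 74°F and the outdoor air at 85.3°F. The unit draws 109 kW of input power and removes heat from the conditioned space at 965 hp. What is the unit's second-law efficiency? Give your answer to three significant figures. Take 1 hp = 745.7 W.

0.140

Converting, Q̇_C = 965.0 hp = 719.6 kW, so COP_actual = Q̇_C/Ẇ = 719.6/109.0 = 6.602.
In absolute terms T_C = 296.48 K and T_H = 302.76 K, so ΔT = 6.278 K.
COP_Carnot = T_C/ΔT = 296.48/6.278 = 47.23.
η_II = COP_actual/COP_Carnot = 6.602/47.23 = 0.1398.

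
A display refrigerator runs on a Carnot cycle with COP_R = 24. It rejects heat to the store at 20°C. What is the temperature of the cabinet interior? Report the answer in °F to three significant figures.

46.9 °F

For a Carnot refrigerator COP_R = T_C/(T_H − T_C), so T_C = COP·T_H/(1 + COP).
With T_H = 293.15 K, T_C = 24 × 293.15/25.00 = 281.42 K.
Converting, 281.42 K = 46.89°F.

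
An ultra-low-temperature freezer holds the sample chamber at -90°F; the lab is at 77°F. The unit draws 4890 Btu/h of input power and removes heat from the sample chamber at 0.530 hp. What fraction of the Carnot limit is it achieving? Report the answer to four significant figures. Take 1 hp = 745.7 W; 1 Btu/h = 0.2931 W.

0.1246

Converting, Q̇_C = 0.5300 hp = 1348 Btu/h, so COP_actual = Q̇_C/Ẇ = 1348/4890 = 0.2757.
In absolute terms T_C = 205.37 K and T_H = 298.15 K, so ΔT = 92.78 K.
COP_Carnot = T_C/ΔT = 205.37/92.78 = 2.214.
η_II = COP_actual/COP_Carnot = 0.2757/2.214 = 0.1246.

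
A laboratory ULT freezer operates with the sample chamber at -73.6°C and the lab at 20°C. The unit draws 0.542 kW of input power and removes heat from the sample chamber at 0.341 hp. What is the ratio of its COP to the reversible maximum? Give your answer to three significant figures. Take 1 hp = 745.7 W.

0.220

Converting, Q̇_C = 0.3410 hp = 0.2543 kW, so COP_actual = Q̇_C/Ẇ = 0.2543/0.5420 = 0.4692.
In absolute terms T_C = 199.55 K and T_H = 293.15 K, so ΔT = 93.60 K.
COP_Carnot = T_C/ΔT = 199.55/93.60 = 2.132.
η_II = COP_actual/COP_Carnot = 0.4692/2.132 = 0.2201.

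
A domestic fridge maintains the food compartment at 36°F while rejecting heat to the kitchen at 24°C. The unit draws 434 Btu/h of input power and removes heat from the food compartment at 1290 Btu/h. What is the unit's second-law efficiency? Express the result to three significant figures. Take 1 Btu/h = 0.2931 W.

0.235

COP_actual = Q̇_C/Ẇ = 1290/434.0 = 2.972.
In absolute terms T_C = 275.37 K and T_H = 297.15 K, so ΔT = 21.78 K.
COP_Carnot = T_C/ΔT = 275.37/21.78 = 12.64.
η_II = COP_actual/COP_Carnot = 2.972/12.64 = 0.2351.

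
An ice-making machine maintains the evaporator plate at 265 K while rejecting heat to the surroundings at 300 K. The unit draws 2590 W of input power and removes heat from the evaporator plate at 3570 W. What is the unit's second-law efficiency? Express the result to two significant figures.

0.18

COP_actual = Q̇_C/Ẇ = 3570/2590 = 1.378.
The reservoir spacing is ΔT = 300 − 265 = 35.00 K.
COP_Carnot = T_C/ΔT = 265.00/35.00 = 7.571.
η_II = COP_actual/COP_Carnot = 1.378/7.571 = 0.1820.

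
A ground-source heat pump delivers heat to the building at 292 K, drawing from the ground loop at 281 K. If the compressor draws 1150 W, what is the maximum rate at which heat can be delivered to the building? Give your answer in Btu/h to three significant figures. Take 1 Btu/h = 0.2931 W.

The reservoir spacing is ΔT = 292 − 281 = 11.00 K.
COP_Carnot = T_H/ΔT = 292.00/11.00 = 26.55.
Q̇_max = COP_Carnot × Ẇ = 26.55 × 1150 W = 30530 W = 104200 Btu/h.

104000 Btu/h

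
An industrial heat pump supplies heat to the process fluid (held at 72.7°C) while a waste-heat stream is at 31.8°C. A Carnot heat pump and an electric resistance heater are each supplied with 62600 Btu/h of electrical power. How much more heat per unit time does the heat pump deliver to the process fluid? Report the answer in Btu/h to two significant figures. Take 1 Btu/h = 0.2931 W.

470000 Btu/h

In absolute terms T_C = 304.95 K and T_H = 345.85 K, so ΔT = 40.90 K.
COP_Carnot = T_H/ΔT = 345.85/40.90 = 8.456.
The heat pump delivers Q̇_H = COP × Ẇ = 529300 Btu/h; the resistance heater delivers Ẇ = 62600 Btu/h.
Extra = (COP − 1)·Ẇ = 466700 Btu/h.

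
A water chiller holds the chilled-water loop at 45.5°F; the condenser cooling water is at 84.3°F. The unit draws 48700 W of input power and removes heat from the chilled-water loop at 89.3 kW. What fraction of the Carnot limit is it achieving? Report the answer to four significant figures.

0.1408

Converting, Q̇_C = 89.30 kW = 89300 W, so COP_actual = Q̇_C/Ẇ = 89300/48700 = 1.834.
In absolute terms T_C = 280.65 K and T_H = 302.21 K, so ΔT = 21.56 K.
COP_Carnot = T_C/ΔT = 280.65/21.56 = 13.02.
η_II = COP_actual/COP_Carnot = 1.834/13.02 = 0.1408.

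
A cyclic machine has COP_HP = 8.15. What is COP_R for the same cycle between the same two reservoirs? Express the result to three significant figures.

Since Q_H = Q_C + W for any cycle, COP_R = Q_C/W = Q_H/W − 1.
COP_R = 8.15 − 1 = 7.15.

7.15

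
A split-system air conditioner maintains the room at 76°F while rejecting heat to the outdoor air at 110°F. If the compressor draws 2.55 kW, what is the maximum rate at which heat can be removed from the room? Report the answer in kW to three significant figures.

40.2 kW

In absolute terms T_C = 297.59 K and T_H = 316.48 K, so ΔT = 18.89 K.
COP_Carnot = T_C/ΔT = 297.59/18.89 = 15.76.
Q̇_max = COP_Carnot × Ẇ = 15.76 × 2.550 kW = 40.18 kW.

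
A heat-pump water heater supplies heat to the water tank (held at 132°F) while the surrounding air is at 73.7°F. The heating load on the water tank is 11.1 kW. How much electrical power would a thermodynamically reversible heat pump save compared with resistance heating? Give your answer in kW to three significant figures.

In absolute terms T_C = 296.32 K and T_H = 328.71 K, so ΔT = 32.39 K.
COP_Carnot = T_H/ΔT = 328.71/32.39 = 10.15.
Resistance heating needs Ẇ_res = Q̇_H = 11.10 kW; the reversible heat pump needs only Ẇ_hp = Q̇_H/COP = 1.094 kW.
Saving = 11.10 − 1.094 = 10.01 kW.

10.0 kW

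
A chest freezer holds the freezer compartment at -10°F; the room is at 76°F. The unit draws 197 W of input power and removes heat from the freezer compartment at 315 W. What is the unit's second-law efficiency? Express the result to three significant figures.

0.306

COP_actual = Q̇_C/Ẇ = 315.0/197.0 = 1.599.
In absolute terms T_C = 249.82 K and T_H = 297.59 K, so ΔT = 47.78 K.
COP_Carnot = T_C/ΔT = 249.82/47.78 = 5.229.
η_II = COP_actual/COP_Carnot = 1.599/5.229 = 0.3058.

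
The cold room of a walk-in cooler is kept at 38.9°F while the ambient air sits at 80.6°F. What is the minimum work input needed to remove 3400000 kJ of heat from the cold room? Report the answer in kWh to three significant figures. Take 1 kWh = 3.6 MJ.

79.0 kWh

In absolute terms T_C = 276.98 K and T_H = 300.15 K, so ΔT = 23.17 K.
The reversible limit is COP_R = T_C/ΔT = 11.96, so W_min = Q_C/COP = Q_C·ΔT/T_C.
W_min = 3400000 × 23.17/276.98 = 284400 kJ = 78.99 kWh.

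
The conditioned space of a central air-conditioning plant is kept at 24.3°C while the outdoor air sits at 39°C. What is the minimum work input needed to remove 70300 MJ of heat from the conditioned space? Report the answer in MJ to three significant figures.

In absolute terms T_C = 297.45 K and T_H = 312.15 K, so ΔT = 14.70 K.
The reversible limit is COP_R = T_C/ΔT = 20.23, so W_min = Q_C/COP = Q_C·ΔT/T_C.
W_min = 70300 × 14.70/297.45 = 3474 MJ.

3470 MJ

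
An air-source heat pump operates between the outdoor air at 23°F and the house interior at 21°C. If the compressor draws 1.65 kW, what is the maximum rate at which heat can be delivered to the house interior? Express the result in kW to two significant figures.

19 kW

In absolute terms T_C = 268.15 K and T_H = 294.15 K, so ΔT = 26.00 K.
COP_Carnot = T_H/ΔT = 294.15/26.00 = 11.31.
Q̇_max = COP_Carnot × Ẇ = 11.31 × 1.650 kW = 18.67 kW.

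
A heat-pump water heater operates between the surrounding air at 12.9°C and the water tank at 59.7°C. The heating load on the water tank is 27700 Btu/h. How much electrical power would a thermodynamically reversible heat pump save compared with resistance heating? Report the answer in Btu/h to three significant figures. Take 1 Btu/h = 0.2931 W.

In absolute terms T_C = 286.05 K and T_H = 332.85 K, so ΔT = 46.80 K.
COP_Carnot = T_H/ΔT = 332.85/46.80 = 7.112.
Resistance heating needs Ẇ_res = Q̇_H = 27700 Btu/h; the reversible heat pump needs only Ẇ_hp = Q̇_H/COP = 3895 Btu/h.
Saving = 27700 − 3895 = 23810 Btu/h.

23800 Btu/h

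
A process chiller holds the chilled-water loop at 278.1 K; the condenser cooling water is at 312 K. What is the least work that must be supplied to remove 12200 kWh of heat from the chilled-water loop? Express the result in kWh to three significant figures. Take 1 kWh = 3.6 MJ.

1490 kWh

The reservoir spacing is ΔT = 312 − 278.1 = 33.90 K.
The reversible limit is COP_R = T_C/ΔT = 8.204, so W_min = Q_C/COP = Q_C·ΔT/T_C.
W_min = 12200 × 33.90/278.10 = 1487 kWh.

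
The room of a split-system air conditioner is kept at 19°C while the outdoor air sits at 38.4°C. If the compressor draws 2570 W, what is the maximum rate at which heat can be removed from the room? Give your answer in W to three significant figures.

In absolute terms T_C = 292.15 K and T_H = 311.55 K, so ΔT = 19.40 K.
COP_Carnot = T_C/ΔT = 292.15/19.40 = 15.06.
Q̇_max = COP_Carnot × Ẇ = 15.06 × 2570 W = 38700 W.

38700 W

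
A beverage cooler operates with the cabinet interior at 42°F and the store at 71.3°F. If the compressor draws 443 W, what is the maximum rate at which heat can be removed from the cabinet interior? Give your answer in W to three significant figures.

In absolute terms T_C = 278.71 K and T_H = 294.98 K, so ΔT = 16.28 K.
COP_Carnot = T_C/ΔT = 278.71/16.28 = 17.12.
Q̇_max = COP_Carnot × Ẇ = 17.12 × 443.0 W = 7585 W.

7580 W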